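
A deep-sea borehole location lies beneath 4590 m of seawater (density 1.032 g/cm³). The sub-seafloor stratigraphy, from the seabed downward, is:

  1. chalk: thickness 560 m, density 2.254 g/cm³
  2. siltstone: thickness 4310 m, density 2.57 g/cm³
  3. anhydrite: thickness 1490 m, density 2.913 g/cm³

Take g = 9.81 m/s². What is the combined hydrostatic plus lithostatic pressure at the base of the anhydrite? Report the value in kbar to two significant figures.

seawater: 1032 kg/m³ × 9.81 m/s² × 4590 m = 4.647×10^7 Pa = 0.4647 kbar
chalk: 2254 kg/m³ × 9.81 m/s² × 560 m = 1.238×10^7 Pa = 0.1238 kbar
siltstone: 2570 kg/m³ × 9.81 m/s² × 4310 m = 1.087×10^8 Pa = 1.087 kbar
anhydrite: 2913 kg/m³ × 9.81 m/s² × 1490 m = 4.258×10^7 Pa = 0.4258 kbar
Total = 0.4647 + 0.1238 + 1.087 + 0.4258 = 2.1009 kbar

2.1 kbar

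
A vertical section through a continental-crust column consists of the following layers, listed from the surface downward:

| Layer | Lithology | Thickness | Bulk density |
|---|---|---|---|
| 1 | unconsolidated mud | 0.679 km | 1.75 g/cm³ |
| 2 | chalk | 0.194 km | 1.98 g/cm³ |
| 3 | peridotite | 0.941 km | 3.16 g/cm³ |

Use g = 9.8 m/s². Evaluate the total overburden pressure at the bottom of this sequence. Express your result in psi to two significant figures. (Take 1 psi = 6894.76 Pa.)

6500 psi

unconsolidated mud: 1750 kg/m³ × 9.8 m/s² × 679 m = 1.164×10^7 Pa = 1689 psi
chalk: 1980 kg/m³ × 9.8 m/s² × 194 m = 3.764×10^6 Pa = 546.0 psi
peridotite: 3160 kg/m³ × 9.8 m/s² × 941 m = 2.914×10^7 Pa = 4227 psi
Total = 1689 + 546.0 + 4227 = 6461.4 psi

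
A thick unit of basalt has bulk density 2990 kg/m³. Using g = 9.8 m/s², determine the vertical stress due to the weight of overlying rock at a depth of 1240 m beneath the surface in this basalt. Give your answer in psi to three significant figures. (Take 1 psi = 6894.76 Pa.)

5270 psi

basalt: 2990 kg/m³ × 9.8 m/s² × 1240 m = 3.633×10^7 Pa = 5270 psi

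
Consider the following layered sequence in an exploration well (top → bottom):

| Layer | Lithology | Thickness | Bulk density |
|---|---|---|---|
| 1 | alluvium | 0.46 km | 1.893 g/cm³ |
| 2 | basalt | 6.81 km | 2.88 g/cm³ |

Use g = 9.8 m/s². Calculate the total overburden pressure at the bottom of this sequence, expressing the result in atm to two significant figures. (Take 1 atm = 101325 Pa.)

alluvium: 1893 kg/m³ × 9.8 m/s² × 460 m = 8.534×10^6 Pa = 84.22 atm
basalt: 2880 kg/m³ × 9.8 m/s² × 6810 m = 1.922×10^8 Pa = 1897 atm
Total = 84.22 + 1897 = 1981.1 atm

2000 atm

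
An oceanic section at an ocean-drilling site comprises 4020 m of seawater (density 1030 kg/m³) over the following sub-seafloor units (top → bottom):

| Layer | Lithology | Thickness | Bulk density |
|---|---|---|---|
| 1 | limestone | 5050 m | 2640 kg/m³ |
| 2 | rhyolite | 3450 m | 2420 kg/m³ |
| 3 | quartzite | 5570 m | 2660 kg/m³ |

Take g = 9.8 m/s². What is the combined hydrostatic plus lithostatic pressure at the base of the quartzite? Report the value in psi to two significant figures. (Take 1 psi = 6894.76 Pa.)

seawater: 1030 kg/m³ × 9.8 m/s² × 4020 m = 4.058×10^7 Pa = 5885 psi
limestone: 2640 kg/m³ × 9.8 m/s² × 5050 m = 1.307×10^8 Pa = 18950 psi
rhyolite: 2420 kg/m³ × 9.8 m/s² × 3450 m = 8.182×10^7 Pa = 11867 psi
quartzite: 2660 kg/m³ × 9.8 m/s² × 5570 m = 1.452×10^8 Pa = 21059 psi
Total = 5885 + 18950 + 11867 + 21059 = 57761 psi

58000 psi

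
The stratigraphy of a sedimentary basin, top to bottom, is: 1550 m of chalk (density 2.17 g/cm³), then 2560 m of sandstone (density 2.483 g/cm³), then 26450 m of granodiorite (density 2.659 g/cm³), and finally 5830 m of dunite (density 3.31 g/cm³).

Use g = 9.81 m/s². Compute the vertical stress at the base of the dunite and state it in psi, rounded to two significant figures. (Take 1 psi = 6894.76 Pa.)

140000 psi

chalk: 2170 kg/m³ × 9.81 m/s² × 1550 m = 3.300×10^7 Pa = 4786 psi
sandstone: 2483 kg/m³ × 9.81 m/s² × 2560 m = 6.236×10^7 Pa = 9044 psi
granodiorite: 2659 kg/m³ × 9.81 m/s² × 26450 m = 6.899×10^8 Pa = 1.001×10^5 psi
dunite: 3310 kg/m³ × 9.81 m/s² × 5830 m = 1.893×10^8 Pa = 27457 psi
Total = 4786 + 9044 + 1.001×10^5 + 27457 = 1.4135×10^5 psi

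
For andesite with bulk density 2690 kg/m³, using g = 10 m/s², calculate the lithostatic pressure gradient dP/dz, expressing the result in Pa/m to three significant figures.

26900 Pa/m

dP/dz = ρg = 2690 kg/m³ × 10 m/s² = 26900 Pa/m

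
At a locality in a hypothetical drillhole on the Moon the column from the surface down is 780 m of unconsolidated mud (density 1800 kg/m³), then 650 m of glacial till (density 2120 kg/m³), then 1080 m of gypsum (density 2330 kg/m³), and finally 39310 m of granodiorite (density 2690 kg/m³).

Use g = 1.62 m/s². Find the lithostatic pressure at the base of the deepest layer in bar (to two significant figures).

unconsolidated mud: 1800 kg/m³ × 1.62 m/s² × 780 m = 2.274×10^6 Pa = 22.74 bar
glacial till: 2120 kg/m³ × 1.62 m/s² × 650 m = 2.232×10^6 Pa = 22.32 bar
gypsum: 2330 kg/m³ × 1.62 m/s² × 1080 m = 4.077×10^6 Pa = 40.77 bar
granodiorite: 2690 kg/m³ × 1.62 m/s² × 39310 m = 1.713×10^8 Pa = 1713 bar
Total = 22.74 + 22.32 + 40.77 + 1713 = 1798.9 bar

1800 bar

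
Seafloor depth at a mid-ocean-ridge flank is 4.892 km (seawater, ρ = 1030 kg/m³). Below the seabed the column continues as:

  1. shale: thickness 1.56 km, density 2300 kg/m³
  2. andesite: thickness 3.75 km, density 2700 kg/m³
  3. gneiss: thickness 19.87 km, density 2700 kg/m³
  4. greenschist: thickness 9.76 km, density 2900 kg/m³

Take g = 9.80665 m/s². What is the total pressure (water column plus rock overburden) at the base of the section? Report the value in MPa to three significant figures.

988 MPa

seawater: 1030 kg/m³ × 9.80665 m/s² × 4892 m = 4.941×10^7 Pa = 49.41 MPa
shale: 2300 kg/m³ × 9.80665 m/s² × 1560 m = 3.519×10^7 Pa = 35.19 MPa
andesite: 2700 kg/m³ × 9.80665 m/s² × 3750 m = 9.929×10^7 Pa = 99.29 MPa
gneiss: 2700 kg/m³ × 9.80665 m/s² × 19870 m = 5.261×10^8 Pa = 526.1 MPa
greenschist: 2900 kg/m³ × 9.80665 m/s² × 9760 m = 2.776×10^8 Pa = 277.6 MPa
Total = 49.41 + 35.19 + 99.29 + 526.1 + 277.6 = 987.58 MPa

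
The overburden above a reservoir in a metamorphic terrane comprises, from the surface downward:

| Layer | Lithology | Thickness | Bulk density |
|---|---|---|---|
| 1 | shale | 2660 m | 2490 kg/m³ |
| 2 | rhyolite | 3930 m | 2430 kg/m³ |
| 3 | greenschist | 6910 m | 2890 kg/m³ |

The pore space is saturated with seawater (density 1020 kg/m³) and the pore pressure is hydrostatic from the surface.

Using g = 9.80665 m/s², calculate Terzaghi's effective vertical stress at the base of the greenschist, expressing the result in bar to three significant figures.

2190 bar

Overburden (lithostatic) stress σ_v:
shale: 2490 kg/m³ × 9.80665 m/s² × 2660 m = 6.495×10^7 Pa = 64.95 MPa
rhyolite: 2430 kg/m³ × 9.80665 m/s² × 3930 m = 9.365×10^7 Pa = 93.65 MPa
greenschist: 2890 kg/m³ × 9.80665 m/s² × 6910 m = 1.958×10^8 Pa = 195.8 MPa
Total = 64.95 + 93.65 + 195.8 = 354.44 MPa
Pore pressure P_p = 1020 kg/m³ × 9.80665 m/s² × 13500 m = 1.350×10^8 Pa = 135.0 MPa
Effective stress σ' = σ_v − P_p = 354.4 − 135.0 = 219.41 MPa = 2194.1 bar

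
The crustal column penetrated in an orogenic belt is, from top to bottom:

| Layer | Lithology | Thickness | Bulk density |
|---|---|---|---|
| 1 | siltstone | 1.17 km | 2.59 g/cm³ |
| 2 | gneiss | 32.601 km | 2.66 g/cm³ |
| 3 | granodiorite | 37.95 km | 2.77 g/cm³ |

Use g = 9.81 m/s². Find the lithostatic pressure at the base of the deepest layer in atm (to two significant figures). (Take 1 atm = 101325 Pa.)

siltstone: 2590 kg/m³ × 9.81 m/s² × 1170 m = 2.973×10^7 Pa = 293.4 atm
gneiss: 2660 kg/m³ × 9.81 m/s² × 32601 m = 8.507×10^8 Pa = 8396 atm
granodiorite: 2770 kg/m³ × 9.81 m/s² × 37950 m = 1.031×10^9 Pa = 10178 atm
Total = 293.4 + 8396 + 10178 = 18867 atm

19000 atm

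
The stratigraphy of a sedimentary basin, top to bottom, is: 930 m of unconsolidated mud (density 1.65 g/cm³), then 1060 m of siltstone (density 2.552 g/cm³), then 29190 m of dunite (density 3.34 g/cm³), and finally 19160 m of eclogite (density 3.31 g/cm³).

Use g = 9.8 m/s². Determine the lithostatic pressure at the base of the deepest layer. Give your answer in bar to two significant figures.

16000 bar

unconsolidated mud: 1650 kg/m³ × 9.8 m/s² × 930 m = 1.504×10^7 Pa = 150.4 bar
siltstone: 2552 kg/m³ × 9.8 m/s² × 1060 m = 2.651×10^7 Pa = 265.1 bar
dunite: 3340 kg/m³ × 9.8 m/s² × 29190 m = 9.554×10^8 Pa = 9554 bar
eclogite: 3310 kg/m³ × 9.8 m/s² × 19160 m = 6.215×10^8 Pa = 6215 bar
Total = 150.4 + 265.1 + 9554 + 6215 = 16185 bar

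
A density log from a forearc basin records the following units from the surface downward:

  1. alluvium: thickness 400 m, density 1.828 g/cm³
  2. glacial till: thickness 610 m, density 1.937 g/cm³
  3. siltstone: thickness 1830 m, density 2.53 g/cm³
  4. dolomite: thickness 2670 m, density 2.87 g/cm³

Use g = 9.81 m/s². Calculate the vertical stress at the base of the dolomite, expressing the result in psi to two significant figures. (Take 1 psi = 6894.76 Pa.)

20000 psi

alluvium: 1828 kg/m³ × 9.81 m/s² × 400 m = 7.173×10^6 Pa = 1040 psi
glacial till: 1937 kg/m³ × 9.81 m/s² × 610 m = 1.159×10^7 Pa = 1681 psi
siltstone: 2530 kg/m³ × 9.81 m/s² × 1830 m = 4.542×10^7 Pa = 6588 psi
dolomite: 2870 kg/m³ × 9.81 m/s² × 2670 m = 7.517×10^7 Pa = 10903 psi
Total = 1040 + 1681 + 6588 + 10903 = 20212 psi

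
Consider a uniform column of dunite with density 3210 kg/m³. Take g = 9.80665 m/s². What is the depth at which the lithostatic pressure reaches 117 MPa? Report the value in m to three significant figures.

h = P/(ρg) = 117 MPa / (3210 kg/m³ × 9.80665 m/s²) = 1.170×10^8 Pa / 31479 Pa/m = 3716.7 m

3720 m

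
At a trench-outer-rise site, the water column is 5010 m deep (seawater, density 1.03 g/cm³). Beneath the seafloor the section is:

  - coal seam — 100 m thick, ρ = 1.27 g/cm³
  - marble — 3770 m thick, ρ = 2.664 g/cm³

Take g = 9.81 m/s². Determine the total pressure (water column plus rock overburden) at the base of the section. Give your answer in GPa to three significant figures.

seawater: 1030 kg/m³ × 9.81 m/s² × 5010 m = 5.062×10^7 Pa = 0.05062 GPa
coal seam: 1270 kg/m³ × 9.81 m/s² × 100 m = 1.246×10^6 Pa = 1.246×10^-3 GPa
marble: 2664 kg/m³ × 9.81 m/s² × 3770 m = 9.852×10^7 Pa = 0.09852 GPa
Total = 0.05062 + 1.246×10^-3 + 0.09852 = 0.15039 GPa

0.150 GPa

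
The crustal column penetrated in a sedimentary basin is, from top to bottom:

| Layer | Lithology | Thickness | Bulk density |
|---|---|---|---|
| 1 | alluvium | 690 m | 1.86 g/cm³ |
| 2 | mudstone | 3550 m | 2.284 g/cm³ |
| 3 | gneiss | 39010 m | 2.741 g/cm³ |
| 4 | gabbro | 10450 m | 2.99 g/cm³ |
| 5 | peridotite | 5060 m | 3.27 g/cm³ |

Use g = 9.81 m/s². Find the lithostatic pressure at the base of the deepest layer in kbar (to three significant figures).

16.1 kbar

alluvium: 1860 kg/m³ × 9.81 m/s² × 690 m = 1.259×10^7 Pa = 0.1259 kbar
mudstone: 2284 kg/m³ × 9.81 m/s² × 3550 m = 7.954×10^7 Pa = 0.7954 kbar
gneiss: 2741 kg/m³ × 9.81 m/s² × 39010 m = 1.049×10^9 Pa = 10.49 kbar
gabbro: 2990 kg/m³ × 9.81 m/s² × 10450 m = 3.065×10^8 Pa = 3.065 kbar
peridotite: 3270 kg/m³ × 9.81 m/s² × 5060 m = 1.623×10^8 Pa = 1.623 kbar
Total = 0.1259 + 0.7954 + 10.49 + 3.065 + 1.623 = 16.099 kbar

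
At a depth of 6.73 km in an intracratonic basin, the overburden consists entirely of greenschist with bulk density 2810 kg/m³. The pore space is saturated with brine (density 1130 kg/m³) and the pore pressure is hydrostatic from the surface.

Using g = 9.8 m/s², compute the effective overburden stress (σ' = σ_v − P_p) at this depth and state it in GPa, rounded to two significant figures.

Overburden (lithostatic) stress σ_v:
greenschist: 2810 kg/m³ × 9.8 m/s² × 6730 m = 1.853×10^8 Pa = 185.3 MPa
Pore pressure P_p = 1130 kg/m³ × 9.8 m/s² × 6730 m = 7.453×10^7 Pa = 74.53 MPa
Effective stress σ' = σ_v − P_p = 185.3 − 74.53 = 110.80 MPa = 0.11080 GPa

0.11 GPa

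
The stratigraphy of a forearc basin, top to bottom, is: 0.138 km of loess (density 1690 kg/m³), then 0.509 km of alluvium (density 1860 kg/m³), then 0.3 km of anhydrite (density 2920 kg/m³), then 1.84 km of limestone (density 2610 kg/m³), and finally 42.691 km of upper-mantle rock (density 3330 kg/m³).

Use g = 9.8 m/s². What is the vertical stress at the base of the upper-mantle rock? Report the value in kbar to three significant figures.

14.6 kbar

loess: 1690 kg/m³ × 9.8 m/s² × 138 m = 2.286×10^6 Pa = 0.02286 kbar
alluvium: 1860 kg/m³ × 9.8 m/s² × 509 m = 9.278×10^6 Pa = 0.09278 kbar
anhydrite: 2920 kg/m³ × 9.8 m/s² × 300 m = 8.585×10^6 Pa = 0.08585 kbar
limestone: 2610 kg/m³ × 9.8 m/s² × 1840 m = 4.706×10^7 Pa = 0.4706 kbar
upper-mantle rock: 3330 kg/m³ × 9.8 m/s² × 42691 m = 1.393×10^9 Pa = 13.93 kbar
Total = 0.02286 + 0.09278 + 0.08585 + 0.4706 + 13.93 = 14.604 kbar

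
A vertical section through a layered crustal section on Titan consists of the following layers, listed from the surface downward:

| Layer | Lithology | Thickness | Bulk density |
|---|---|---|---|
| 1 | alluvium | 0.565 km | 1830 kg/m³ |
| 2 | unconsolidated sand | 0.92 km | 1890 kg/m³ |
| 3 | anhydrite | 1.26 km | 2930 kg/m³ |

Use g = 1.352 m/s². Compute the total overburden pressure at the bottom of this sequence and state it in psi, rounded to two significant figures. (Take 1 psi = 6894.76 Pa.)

alluvium: 1830 kg/m³ × 1.352 m/s² × 565 m = 1.398×10^6 Pa = 202.7 psi
unconsolidated sand: 1890 kg/m³ × 1.352 m/s² × 920 m = 2.351×10^6 Pa = 341.0 psi
anhydrite: 2930 kg/m³ × 1.352 m/s² × 1260 m = 4.991×10^6 Pa = 723.9 psi
Total = 202.7 + 341.0 + 723.9 = 1267.6 psi

1300 psi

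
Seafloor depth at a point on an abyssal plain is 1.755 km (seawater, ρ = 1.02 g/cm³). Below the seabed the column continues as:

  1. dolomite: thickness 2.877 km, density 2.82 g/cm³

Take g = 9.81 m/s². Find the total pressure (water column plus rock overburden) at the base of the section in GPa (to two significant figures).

seawater: 1020 kg/m³ × 9.81 m/s² × 1755 m = 1.756×10^7 Pa = 0.01756 GPa
dolomite: 2820 kg/m³ × 9.81 m/s² × 2877 m = 7.959×10^7 Pa = 0.07959 GPa
Total = 0.01756 + 0.07959 = 0.097151 GPa

0.097 GPa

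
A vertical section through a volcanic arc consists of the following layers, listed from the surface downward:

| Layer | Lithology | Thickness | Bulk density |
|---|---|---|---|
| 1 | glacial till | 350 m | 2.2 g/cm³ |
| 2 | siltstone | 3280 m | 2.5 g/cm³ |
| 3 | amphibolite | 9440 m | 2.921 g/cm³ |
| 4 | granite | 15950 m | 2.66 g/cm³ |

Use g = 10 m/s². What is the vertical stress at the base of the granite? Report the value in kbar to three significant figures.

glacial till: 2200 kg/m³ × 10 m/s² × 350 m = 7.700×10^6 Pa = 0.07700 kbar
siltstone: 2500 kg/m³ × 10 m/s² × 3280 m = 8.200×10^7 Pa = 0.8200 kbar
amphibolite: 2921 kg/m³ × 10 m/s² × 9440 m = 2.757×10^8 Pa = 2.757 kbar
granite: 2660 kg/m³ × 10 m/s² × 15950 m = 4.243×10^8 Pa = 4.243 kbar
Total = 0.07700 + 0.8200 + 2.757 + 4.243 = 7.8971 kbar

7.90 kbar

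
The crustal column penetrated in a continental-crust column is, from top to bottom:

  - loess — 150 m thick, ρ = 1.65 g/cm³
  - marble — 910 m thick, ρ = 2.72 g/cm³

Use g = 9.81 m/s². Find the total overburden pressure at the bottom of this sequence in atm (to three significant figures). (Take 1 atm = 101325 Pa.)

264 atm

loess: 1650 kg/m³ × 9.81 m/s² × 150 m = 2.428×10^6 Pa = 23.96 atm
marble: 2720 kg/m³ × 9.81 m/s² × 910 m = 2.428×10^7 Pa = 239.6 atm
Total = 23.96 + 239.6 = 263.60 atm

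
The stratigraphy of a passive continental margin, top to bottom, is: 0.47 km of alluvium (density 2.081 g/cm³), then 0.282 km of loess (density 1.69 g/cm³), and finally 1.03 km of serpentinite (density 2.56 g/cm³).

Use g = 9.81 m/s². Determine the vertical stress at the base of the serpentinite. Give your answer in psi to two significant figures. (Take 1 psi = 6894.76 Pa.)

5800 psi

alluvium: 2081 kg/m³ × 9.81 m/s² × 470 m = 9.595×10^6 Pa = 1392 psi
loess: 1690 kg/m³ × 9.81 m/s² × 282 m = 4.675×10^6 Pa = 678.1 psi
serpentinite: 2560 kg/m³ × 9.81 m/s² × 1030 m = 2.587×10^7 Pa = 3752 psi
Total = 1392 + 678.1 + 3752 = 5821.4 psi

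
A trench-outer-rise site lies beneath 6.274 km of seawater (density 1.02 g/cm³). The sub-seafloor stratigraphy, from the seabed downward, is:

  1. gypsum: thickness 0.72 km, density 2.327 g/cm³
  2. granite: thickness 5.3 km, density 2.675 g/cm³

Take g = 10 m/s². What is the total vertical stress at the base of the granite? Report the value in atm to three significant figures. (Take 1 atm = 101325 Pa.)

2200 atm

seawater: 1020 kg/m³ × 10 m/s² × 6274 m = 6.399×10^7 Pa = 631.6 atm
gypsum: 2327 kg/m³ × 10 m/s² × 720 m = 1.675×10^7 Pa = 165.4 atm
granite: 2675 kg/m³ × 10 m/s² × 5300 m = 1.418×10^8 Pa = 1399 atm
Total = 631.6 + 165.4 + 1399 = 2196.1 atm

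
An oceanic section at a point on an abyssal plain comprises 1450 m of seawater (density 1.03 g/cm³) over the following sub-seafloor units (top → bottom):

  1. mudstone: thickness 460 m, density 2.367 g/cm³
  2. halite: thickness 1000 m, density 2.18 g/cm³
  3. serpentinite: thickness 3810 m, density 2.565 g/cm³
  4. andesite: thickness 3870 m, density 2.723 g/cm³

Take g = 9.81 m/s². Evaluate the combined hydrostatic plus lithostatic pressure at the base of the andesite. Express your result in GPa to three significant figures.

0.246 GPa

seawater: 1030 kg/m³ × 9.81 m/s² × 1450 m = 1.465×10^7 Pa = 0.01465 GPa
mudstone: 2367 kg/m³ × 9.81 m/s² × 460 m = 1.068×10^7 Pa = 0.01068 GPa
halite: 2180 kg/m³ × 9.81 m/s² × 1000 m = 2.139×10^7 Pa = 0.02139 GPa
serpentinite: 2565 kg/m³ × 9.81 m/s² × 3810 m = 9.587×10^7 Pa = 0.09587 GPa
andesite: 2723 kg/m³ × 9.81 m/s² × 3870 m = 1.034×10^8 Pa = 0.1034 GPa
Total = 0.01465 + 0.01068 + 0.02139 + 0.09587 + 0.1034 = 0.24597 GPa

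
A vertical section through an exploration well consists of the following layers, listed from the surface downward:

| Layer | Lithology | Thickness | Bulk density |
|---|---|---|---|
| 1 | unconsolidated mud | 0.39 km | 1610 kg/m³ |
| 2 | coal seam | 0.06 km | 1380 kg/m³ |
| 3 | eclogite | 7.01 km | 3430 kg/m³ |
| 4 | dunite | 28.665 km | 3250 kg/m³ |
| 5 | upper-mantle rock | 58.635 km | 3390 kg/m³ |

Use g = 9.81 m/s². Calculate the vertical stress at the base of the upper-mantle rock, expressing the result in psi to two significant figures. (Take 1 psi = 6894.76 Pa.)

unconsolidated mud: 1610 kg/m³ × 9.81 m/s² × 390 m = 6.160×10^6 Pa = 893.4 psi
coal seam: 1380 kg/m³ × 9.81 m/s² × 60 m = 8.123×10^5 Pa = 117.8 psi
eclogite: 3430 kg/m³ × 9.81 m/s² × 7010 m = 2.359×10^8 Pa = 34211 psi
dunite: 3250 kg/m³ × 9.81 m/s² × 28665 m = 9.139×10^8 Pa = 1.326×10^5 psi
upper-mantle rock: 3390 kg/m³ × 9.81 m/s² × 58635 m = 1.950×10^9 Pa = 2.828×10^5 psi
Total = 893.4 + 117.8 + 34211 + 1.326×10^5 + 2.828×10^5 = 4.5059×10^5 psi

450000 psi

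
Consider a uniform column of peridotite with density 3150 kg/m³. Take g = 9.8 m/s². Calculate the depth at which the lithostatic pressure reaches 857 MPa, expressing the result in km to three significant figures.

h = P/(ρg) = 857 MPa / (3150 kg/m³ × 9.8 m/s²) = 8.570×10^8 Pa / 30870 Pa/m = 27762 m
= 27.762 km

27.8 km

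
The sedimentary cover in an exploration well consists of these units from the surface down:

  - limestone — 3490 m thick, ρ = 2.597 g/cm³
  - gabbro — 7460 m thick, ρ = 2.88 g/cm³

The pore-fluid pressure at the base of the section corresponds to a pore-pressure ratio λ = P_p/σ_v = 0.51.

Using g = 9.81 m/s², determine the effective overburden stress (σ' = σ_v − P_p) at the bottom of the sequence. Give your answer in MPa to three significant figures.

Overburden (lithostatic) stress σ_v:
limestone: 2597 kg/m³ × 9.81 m/s² × 3490 m = 8.891×10^7 Pa = 88.91 MPa
gabbro: 2880 kg/m³ × 9.81 m/s² × 7460 m = 2.108×10^8 Pa = 210.8 MPa
Total = 88.91 + 210.8 = 299.68 MPa
Pore pressure P_p = λ·σ_v = 0.51 × 299.7 MPa = 152.8 MPa
Effective stress σ' = σ_v − P_p = 299.7 − 152.8 = 146.84 MPa

147 MPa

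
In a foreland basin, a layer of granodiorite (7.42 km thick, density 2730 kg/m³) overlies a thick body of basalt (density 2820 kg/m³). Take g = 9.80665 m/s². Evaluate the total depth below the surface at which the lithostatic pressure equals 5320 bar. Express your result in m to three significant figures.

19500 m

Pressure at base of upper layers: 2730×9.80665×7420 = 1.986×10^8 Pa = 1986 bar
Remaining pressure to be supplied by basalt: 5.320×10^8 − 1.986×10^8 = 3.334×10^8 Pa
Additional depth in basalt = 3.334×10^8 Pa / (2820 kg/m³ × 9.80665 m/s²) = 12054 m
Total depth = 7420 m + 12054 m = 19474 m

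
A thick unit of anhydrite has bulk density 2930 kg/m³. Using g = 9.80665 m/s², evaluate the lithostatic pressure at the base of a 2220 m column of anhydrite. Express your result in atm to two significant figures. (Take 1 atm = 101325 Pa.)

630 atm

anhydrite: 2930 kg/m³ × 9.80665 m/s² × 2220 m = 6.379×10^7 Pa = 629.5 atm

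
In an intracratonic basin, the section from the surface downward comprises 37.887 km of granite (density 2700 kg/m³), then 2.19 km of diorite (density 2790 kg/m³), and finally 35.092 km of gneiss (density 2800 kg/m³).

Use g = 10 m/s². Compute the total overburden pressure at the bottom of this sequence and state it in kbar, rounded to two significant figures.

21 kbar

granite: 2700 kg/m³ × 10 m/s² × 37887 m = 1.023×10^9 Pa = 10.23 kbar
diorite: 2790 kg/m³ × 10 m/s² × 2190 m = 6.110×10^7 Pa = 0.6110 kbar
gneiss: 2800 kg/m³ × 10 m/s² × 35092 m = 9.826×10^8 Pa = 9.826 kbar
Total = 10.23 + 0.6110 + 9.826 = 20.666 kbar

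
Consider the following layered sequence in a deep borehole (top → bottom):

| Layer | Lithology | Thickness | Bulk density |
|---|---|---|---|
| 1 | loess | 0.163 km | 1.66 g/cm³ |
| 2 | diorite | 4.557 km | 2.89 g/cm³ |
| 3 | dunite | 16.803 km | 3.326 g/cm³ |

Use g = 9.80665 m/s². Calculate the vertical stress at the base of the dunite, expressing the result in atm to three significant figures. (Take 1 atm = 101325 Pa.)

loess: 1660 kg/m³ × 9.80665 m/s² × 163 m = 2.653×10^6 Pa = 26.19 atm
diorite: 2890 kg/m³ × 9.80665 m/s² × 4557 m = 1.292×10^8 Pa = 1275 atm
dunite: 3326 kg/m³ × 9.80665 m/s² × 16803 m = 5.481×10^8 Pa = 5409 atm
Total = 26.19 + 1275 + 5409 = 6709.8 atm

6710 atm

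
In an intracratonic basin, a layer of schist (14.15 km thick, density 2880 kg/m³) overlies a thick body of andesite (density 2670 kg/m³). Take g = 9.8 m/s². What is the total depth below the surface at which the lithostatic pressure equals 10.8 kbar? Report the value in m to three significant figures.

40200 m

Pressure at base of upper layers: 2880×9.8×14150 = 3.994×10^8 Pa = 3.994 kbar
Remaining pressure to be supplied by andesite: 1.080×10^9 − 3.994×10^8 = 6.806×10^8 Pa
Additional depth in andesite = 6.806×10^8 Pa / (2670 kg/m³ × 9.8 m/s²) = 26012 m
Total depth = 14150 m + 26012 m = 40162 m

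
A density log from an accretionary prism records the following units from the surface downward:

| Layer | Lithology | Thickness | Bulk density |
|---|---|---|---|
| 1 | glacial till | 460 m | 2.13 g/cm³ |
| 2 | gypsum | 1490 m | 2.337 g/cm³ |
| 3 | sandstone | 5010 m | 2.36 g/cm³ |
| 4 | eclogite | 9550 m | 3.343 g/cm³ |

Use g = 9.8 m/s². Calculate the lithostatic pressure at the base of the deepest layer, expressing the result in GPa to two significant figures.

glacial till: 2130 kg/m³ × 9.8 m/s² × 460 m = 9.602×10^6 Pa = 9.602×10^-3 GPa
gypsum: 2337 kg/m³ × 9.8 m/s² × 1490 m = 3.412×10^7 Pa = 0.03412 GPa
sandstone: 2360 kg/m³ × 9.8 m/s² × 5010 m = 1.159×10^8 Pa = 0.1159 GPa
eclogite: 3343 kg/m³ × 9.8 m/s² × 9550 m = 3.129×10^8 Pa = 0.3129 GPa
Total = 9.602×10^-3 + 0.03412 + 0.1159 + 0.3129 = 0.47247 GPa

0.47 GPa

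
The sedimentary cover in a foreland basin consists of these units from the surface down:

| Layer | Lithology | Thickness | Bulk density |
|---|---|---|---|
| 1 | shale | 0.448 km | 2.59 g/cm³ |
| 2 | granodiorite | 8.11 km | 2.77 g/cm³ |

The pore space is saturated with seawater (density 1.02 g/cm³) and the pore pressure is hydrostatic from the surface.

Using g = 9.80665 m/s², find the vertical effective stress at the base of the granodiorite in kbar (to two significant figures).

1.5 kbar

Overburden (lithostatic) stress σ_v:
shale: 2590 kg/m³ × 9.80665 m/s² × 448 m = 1.138×10^7 Pa = 11.38 MPa
granodiorite: 2770 kg/m³ × 9.80665 m/s² × 8110 m = 2.203×10^8 Pa = 220.3 MPa
Total = 11.38 + 220.3 = 231.68 MPa
Pore pressure P_p = 1020 kg/m³ × 9.80665 m/s² × 8558 m = 8.560×10^7 Pa = 85.60 MPa
Effective stress σ' = σ_v − P_p = 231.7 − 85.60 = 146.08 MPa = 1.4608 kbar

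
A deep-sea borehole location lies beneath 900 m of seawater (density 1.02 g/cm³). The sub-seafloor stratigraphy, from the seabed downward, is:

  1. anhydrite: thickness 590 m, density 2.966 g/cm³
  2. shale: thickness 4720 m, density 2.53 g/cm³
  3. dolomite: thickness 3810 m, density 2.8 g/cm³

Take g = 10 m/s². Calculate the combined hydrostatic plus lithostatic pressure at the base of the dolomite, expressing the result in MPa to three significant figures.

253 MPa

seawater: 1020 kg/m³ × 10 m/s² × 900 m = 9.180×10^6 Pa = 9.180 MPa
anhydrite: 2966 kg/m³ × 10 m/s² × 590 m = 1.750×10^7 Pa = 17.50 MPa
shale: 2530 kg/m³ × 10 m/s² × 4720 m = 1.194×10^8 Pa = 119.4 MPa
dolomite: 2800 kg/m³ × 10 m/s² × 3810 m = 1.067×10^8 Pa = 106.7 MPa
Total = 9.180 + 17.50 + 119.4 + 106.7 = 252.78 MPa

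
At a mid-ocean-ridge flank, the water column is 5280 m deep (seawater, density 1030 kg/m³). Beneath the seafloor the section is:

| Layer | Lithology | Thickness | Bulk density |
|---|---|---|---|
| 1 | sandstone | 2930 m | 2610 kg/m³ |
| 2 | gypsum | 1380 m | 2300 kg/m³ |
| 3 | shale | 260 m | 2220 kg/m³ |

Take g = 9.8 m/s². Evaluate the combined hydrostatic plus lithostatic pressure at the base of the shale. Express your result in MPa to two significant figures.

170 MPa

seawater: 1030 kg/m³ × 9.8 m/s² × 5280 m = 5.330×10^7 Pa = 53.30 MPa
sandstone: 2610 kg/m³ × 9.8 m/s² × 2930 m = 7.494×10^7 Pa = 74.94 MPa
gypsum: 2300 kg/m³ × 9.8 m/s² × 1380 m = 3.111×10^7 Pa = 31.11 MPa
shale: 2220 kg/m³ × 9.8 m/s² × 260 m = 5.657×10^6 Pa = 5.657 MPa
Total = 53.30 + 74.94 + 31.11 + 5.657 = 165.00 MPa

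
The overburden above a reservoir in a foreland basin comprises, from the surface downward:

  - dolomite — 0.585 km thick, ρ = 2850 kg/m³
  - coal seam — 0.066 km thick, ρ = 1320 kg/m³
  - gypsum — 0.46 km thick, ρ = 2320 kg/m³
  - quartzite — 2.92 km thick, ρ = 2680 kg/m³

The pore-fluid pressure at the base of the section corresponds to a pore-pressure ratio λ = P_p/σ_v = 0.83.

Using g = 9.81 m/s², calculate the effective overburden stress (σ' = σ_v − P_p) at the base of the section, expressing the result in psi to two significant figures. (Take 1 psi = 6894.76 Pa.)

2600 psi

Overburden (lithostatic) stress σ_v:
dolomite: 2850 kg/m³ × 9.81 m/s² × 585 m = 1.636×10^7 Pa = 16.36 MPa
coal seam: 1320 kg/m³ × 9.81 m/s² × 66 m = 8.546×10^5 Pa = 0.8546 MPa
gypsum: 2320 kg/m³ × 9.81 m/s² × 460 m = 1.047×10^7 Pa = 10.47 MPa
quartzite: 2680 kg/m³ × 9.81 m/s² × 2920 m = 7.677×10^7 Pa = 76.77 MPa
Total = 16.36 + 0.8546 + 10.47 + 76.77 = 104.45 MPa
Pore pressure P_p = λ·σ_v = 0.83 × 104.4 MPa = 86.69 MPa
Effective stress σ' = σ_v − P_p = 104.4 − 86.69 = 17.756 MPa = 2575.3 psi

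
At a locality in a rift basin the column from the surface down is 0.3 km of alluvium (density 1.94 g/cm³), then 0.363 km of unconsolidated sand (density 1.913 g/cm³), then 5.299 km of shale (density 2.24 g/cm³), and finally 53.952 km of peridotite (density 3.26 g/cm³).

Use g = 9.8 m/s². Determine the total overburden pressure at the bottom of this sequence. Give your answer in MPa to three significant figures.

1850 MPa

alluvium: 1940 kg/m³ × 9.8 m/s² × 300 m = 5.704×10^6 Pa = 5.704 MPa
unconsolidated sand: 1913 kg/m³ × 9.8 m/s² × 363 m = 6.805×10^6 Pa = 6.805 MPa
shale: 2240 kg/m³ × 9.8 m/s² × 5299 m = 1.163×10^8 Pa = 116.3 MPa
peridotite: 3260 kg/m³ × 9.8 m/s² × 53952 m = 1.724×10^9 Pa = 1724 MPa
Total = 5.704 + 6.805 + 116.3 + 1724 = 1852.5 MPa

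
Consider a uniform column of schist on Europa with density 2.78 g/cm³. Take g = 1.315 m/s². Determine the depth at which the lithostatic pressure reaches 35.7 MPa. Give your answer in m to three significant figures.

h = P/(ρg) = 35.7 MPa / (2780 kg/m³ × 1.315 m/s²) = 3.570×10^7 Pa / 3655.7 Pa/m = 9765.6 m

9770 m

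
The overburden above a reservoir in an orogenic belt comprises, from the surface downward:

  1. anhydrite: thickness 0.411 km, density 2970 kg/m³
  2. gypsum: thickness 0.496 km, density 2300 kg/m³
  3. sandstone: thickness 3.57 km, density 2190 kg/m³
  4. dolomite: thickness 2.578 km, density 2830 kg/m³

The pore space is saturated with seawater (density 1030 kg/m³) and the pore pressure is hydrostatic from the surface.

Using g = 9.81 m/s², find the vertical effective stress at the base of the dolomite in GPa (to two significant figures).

Overburden (lithostatic) stress σ_v:
anhydrite: 2970 kg/m³ × 9.81 m/s² × 411 m = 1.197×10^7 Pa = 11.97 MPa
gypsum: 2300 kg/m³ × 9.81 m/s² × 496 m = 1.119×10^7 Pa = 11.19 MPa
sandstone: 2190 kg/m³ × 9.81 m/s² × 3570 m = 7.670×10^7 Pa = 76.70 MPa
dolomite: 2830 kg/m³ × 9.81 m/s² × 2578 m = 7.157×10^7 Pa = 71.57 MPa
Total = 11.97 + 11.19 + 76.70 + 71.57 = 171.43 MPa
Pore pressure P_p = 1030 kg/m³ × 9.81 m/s² × 7055 m = 7.129×10^7 Pa = 71.29 MPa
Effective stress σ' = σ_v − P_p = 171.4 − 71.29 = 100.15 MPa = 0.10015 GPa

0.10 GPa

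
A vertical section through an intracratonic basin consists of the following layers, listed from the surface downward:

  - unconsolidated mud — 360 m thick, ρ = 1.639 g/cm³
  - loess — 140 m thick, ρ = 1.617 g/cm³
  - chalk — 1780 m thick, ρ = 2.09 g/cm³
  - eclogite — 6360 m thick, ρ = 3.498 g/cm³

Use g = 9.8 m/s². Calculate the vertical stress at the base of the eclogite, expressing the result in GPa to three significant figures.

0.262 GPa

unconsolidated mud: 1639 kg/m³ × 9.8 m/s² × 360 m = 5.782×10^6 Pa = 5.782×10^-3 GPa
loess: 1617 kg/m³ × 9.8 m/s² × 140 m = 2.219×10^6 Pa = 2.219×10^-3 GPa
chalk: 2090 kg/m³ × 9.8 m/s² × 1780 m = 3.646×10^7 Pa = 0.03646 GPa
eclogite: 3498 kg/m³ × 9.8 m/s² × 6360 m = 2.180×10^8 Pa = 0.2180 GPa
Total = 5.782×10^-3 + 2.219×10^-3 + 0.03646 + 0.2180 = 0.26248 GPa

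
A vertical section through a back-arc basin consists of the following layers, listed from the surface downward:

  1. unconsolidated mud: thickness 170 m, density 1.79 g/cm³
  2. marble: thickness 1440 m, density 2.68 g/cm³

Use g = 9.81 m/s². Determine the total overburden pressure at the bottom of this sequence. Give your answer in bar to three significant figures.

408 bar

unconsolidated mud: 1790 kg/m³ × 9.81 m/s² × 170 m = 2.985×10^6 Pa = 29.85 bar
marble: 2680 kg/m³ × 9.81 m/s² × 1440 m = 3.786×10^7 Pa = 378.6 bar
Total = 29.85 + 378.6 = 408.44 bar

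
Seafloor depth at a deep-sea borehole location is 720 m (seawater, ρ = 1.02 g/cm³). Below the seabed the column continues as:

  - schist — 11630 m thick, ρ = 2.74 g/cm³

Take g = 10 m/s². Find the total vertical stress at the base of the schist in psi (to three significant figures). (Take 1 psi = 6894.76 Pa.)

47300 psi

seawater: 1020 kg/m³ × 10 m/s² × 720 m = 7.344×10^6 Pa = 1065 psi
schist: 2740 kg/m³ × 10 m/s² × 11630 m = 3.187×10^8 Pa = 46218 psi
Total = 1065 + 46218 = 47283 psi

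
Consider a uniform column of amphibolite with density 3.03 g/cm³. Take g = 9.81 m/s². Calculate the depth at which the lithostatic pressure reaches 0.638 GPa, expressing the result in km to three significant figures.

h = P/(ρg) = 0.638 GPa / (3030 kg/m³ × 9.81 m/s²) = 6.380×10^8 Pa / 29724 Pa/m = 21464 m
= 21.464 km

21.5 km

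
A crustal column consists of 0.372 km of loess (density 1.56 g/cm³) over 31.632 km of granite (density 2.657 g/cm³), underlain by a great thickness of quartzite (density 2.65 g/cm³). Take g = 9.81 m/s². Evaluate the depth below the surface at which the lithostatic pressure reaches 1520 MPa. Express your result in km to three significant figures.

58.5 km

Pressure at base of upper layers: 1560×9.81×372 + 2657×9.81×31632 = 8.302×10^8 Pa = 830.2 MPa
Remaining pressure to be supplied by quartzite: 1.520×10^9 − 8.302×10^8 = 6.898×10^8 Pa
Additional depth in quartzite = 6.898×10^8 Pa / (2650 kg/m³ × 9.81 m/s²) = 26535 m
Total depth = 32004 m + 26535 m = 58539 m
= 58.539 km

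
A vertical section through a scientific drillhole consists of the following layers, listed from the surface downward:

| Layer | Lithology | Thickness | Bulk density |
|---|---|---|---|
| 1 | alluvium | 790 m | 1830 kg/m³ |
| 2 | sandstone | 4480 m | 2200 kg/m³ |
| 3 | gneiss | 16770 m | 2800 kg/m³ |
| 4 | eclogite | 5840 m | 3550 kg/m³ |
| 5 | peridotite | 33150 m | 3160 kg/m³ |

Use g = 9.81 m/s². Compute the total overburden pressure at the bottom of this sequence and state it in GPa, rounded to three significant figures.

1.80 GPa

alluvium: 1830 kg/m³ × 9.81 m/s² × 790 m = 1.418×10^7 Pa = 0.01418 GPa
sandstone: 2200 kg/m³ × 9.81 m/s² × 4480 m = 9.669×10^7 Pa = 0.09669 GPa
gneiss: 2800 kg/m³ × 9.81 m/s² × 16770 m = 4.606×10^8 Pa = 0.4606 GPa
eclogite: 3550 kg/m³ × 9.81 m/s² × 5840 m = 2.034×10^8 Pa = 0.2034 GPa
peridotite: 3160 kg/m³ × 9.81 m/s² × 33150 m = 1.028×10^9 Pa = 1.028 GPa
Total = 0.01418 + 0.09669 + 0.4606 + 0.2034 + 1.028 = 1.8025 GPa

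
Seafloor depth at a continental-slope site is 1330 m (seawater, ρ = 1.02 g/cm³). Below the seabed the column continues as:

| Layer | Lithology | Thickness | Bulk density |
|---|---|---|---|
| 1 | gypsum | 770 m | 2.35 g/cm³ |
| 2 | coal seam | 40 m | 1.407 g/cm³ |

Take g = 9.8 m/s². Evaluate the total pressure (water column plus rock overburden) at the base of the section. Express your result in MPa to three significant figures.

seawater: 1020 kg/m³ × 9.8 m/s² × 1330 m = 1.329×10^7 Pa = 13.29 MPa
gypsum: 2350 kg/m³ × 9.8 m/s² × 770 m = 1.773×10^7 Pa = 17.73 MPa
coal seam: 1407 kg/m³ × 9.8 m/s² × 40 m = 5.515×10^5 Pa = 0.5515 MPa
Total = 13.29 + 17.73 + 0.5515 = 31.579 MPa

31.6 MPa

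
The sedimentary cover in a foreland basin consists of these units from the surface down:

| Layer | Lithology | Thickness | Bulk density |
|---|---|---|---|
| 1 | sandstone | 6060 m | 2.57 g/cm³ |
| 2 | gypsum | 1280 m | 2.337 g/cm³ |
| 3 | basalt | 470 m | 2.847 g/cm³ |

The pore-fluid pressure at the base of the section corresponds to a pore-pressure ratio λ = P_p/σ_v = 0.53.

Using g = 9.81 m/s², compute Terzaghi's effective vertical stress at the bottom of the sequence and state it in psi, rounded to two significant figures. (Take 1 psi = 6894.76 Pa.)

Overburden (lithostatic) stress σ_v:
sandstone: 2570 kg/m³ × 9.81 m/s² × 6060 m = 1.528×10^8 Pa = 152.8 MPa
gypsum: 2337 kg/m³ × 9.81 m/s² × 1280 m = 2.935×10^7 Pa = 29.35 MPa
basalt: 2847 kg/m³ × 9.81 m/s² × 470 m = 1.313×10^7 Pa = 13.13 MPa
Total = 152.8 + 29.35 + 13.13 = 195.25 MPa
Pore pressure P_p = λ·σ_v = 0.53 × 195.3 MPa = 103.5 MPa
Effective stress σ' = σ_v − P_p = 195.3 − 103.5 = 91.770 MPa = 13310 psi

13000 psi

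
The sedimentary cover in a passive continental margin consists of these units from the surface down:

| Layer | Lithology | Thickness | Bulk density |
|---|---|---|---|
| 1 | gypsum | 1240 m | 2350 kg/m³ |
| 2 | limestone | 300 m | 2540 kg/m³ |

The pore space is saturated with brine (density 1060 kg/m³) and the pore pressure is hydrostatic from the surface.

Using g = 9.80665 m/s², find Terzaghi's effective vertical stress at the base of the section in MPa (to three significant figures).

Overburden (lithostatic) stress σ_v:
gypsum: 2350 kg/m³ × 9.80665 m/s² × 1240 m = 2.858×10^7 Pa = 28.58 MPa
limestone: 2540 kg/m³ × 9.80665 m/s² × 300 m = 7.473×10^6 Pa = 7.473 MPa
Total = 28.58 + 7.473 = 36.049 MPa
Pore pressure P_p = 1060 kg/m³ × 9.80665 m/s² × 1540 m = 1.601×10^7 Pa = 16.01 MPa
Effective stress σ' = σ_v − P_p = 36.05 − 16.01 = 20.041 MPa

20.0 MPa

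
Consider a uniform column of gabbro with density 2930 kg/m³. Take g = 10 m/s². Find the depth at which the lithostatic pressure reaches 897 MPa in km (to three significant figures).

30.6 km

h = P/(ρg) = 897 MPa / (2930 kg/m³ × 10 m/s²) = 8.970×10^8 Pa / 29300 Pa/m = 30614 m
= 30.614 km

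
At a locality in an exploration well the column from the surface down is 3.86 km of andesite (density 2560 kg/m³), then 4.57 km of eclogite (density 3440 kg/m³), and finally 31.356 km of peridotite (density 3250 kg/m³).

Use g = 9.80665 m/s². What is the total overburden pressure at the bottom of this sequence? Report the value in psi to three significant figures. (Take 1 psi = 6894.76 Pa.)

181000 psi

andesite: 2560 kg/m³ × 9.80665 m/s² × 3860 m = 9.691×10^7 Pa = 14055 psi
eclogite: 3440 kg/m³ × 9.80665 m/s² × 4570 m = 1.542×10^8 Pa = 22360 psi
peridotite: 3250 kg/m³ × 9.80665 m/s² × 31356 m = 9.994×10^8 Pa = 1.449×10^5 psi
Total = 14055 + 22360 + 1.449×10^5 = 1.8136×10^5 psi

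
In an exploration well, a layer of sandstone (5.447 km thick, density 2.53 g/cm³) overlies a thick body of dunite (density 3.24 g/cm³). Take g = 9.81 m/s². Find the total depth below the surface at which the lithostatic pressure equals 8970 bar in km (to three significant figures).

29.4 km

Pressure at base of upper layers: 2530×9.81×5447 = 1.352×10^8 Pa = 1352 bar
Remaining pressure to be supplied by dunite: 8.970×10^8 − 1.352×10^8 = 7.618×10^8 Pa
Additional depth in dunite = 7.618×10^8 Pa / (3240 kg/m³ × 9.81 m/s²) = 23968 m
Total depth = 5447 m + 23968 m = 29415 m
= 29.415 km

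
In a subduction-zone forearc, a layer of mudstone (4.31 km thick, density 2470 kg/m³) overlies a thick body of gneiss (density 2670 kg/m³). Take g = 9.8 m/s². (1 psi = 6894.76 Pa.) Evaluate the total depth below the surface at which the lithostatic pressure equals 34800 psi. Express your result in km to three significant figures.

9.49 km

Pressure at base of upper layers: 2470×9.8×4310 = 1.043×10^8 Pa = 15131 psi
Remaining pressure to be supplied by gneiss: 2.399×10^8 − 1.043×10^8 = 1.356×10^8 Pa
Additional depth in gneiss = 1.356×10^8 Pa / (2670 kg/m³ × 9.8 m/s²) = 5182.7 m
Total depth = 4310 m + 5182.7 m = 9492.7 m
= 9.4927 km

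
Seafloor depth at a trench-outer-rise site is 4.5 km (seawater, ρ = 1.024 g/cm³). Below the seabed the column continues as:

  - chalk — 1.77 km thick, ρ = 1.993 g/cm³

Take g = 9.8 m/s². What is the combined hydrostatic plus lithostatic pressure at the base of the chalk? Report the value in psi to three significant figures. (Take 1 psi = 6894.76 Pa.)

11600 psi

seawater: 1024 kg/m³ × 9.8 m/s² × 4500 m = 4.516×10^7 Pa = 6550 psi
chalk: 1993 kg/m³ × 9.8 m/s² × 1770 m = 3.457×10^7 Pa = 5014 psi
Total = 6550 + 5014 = 11564 psi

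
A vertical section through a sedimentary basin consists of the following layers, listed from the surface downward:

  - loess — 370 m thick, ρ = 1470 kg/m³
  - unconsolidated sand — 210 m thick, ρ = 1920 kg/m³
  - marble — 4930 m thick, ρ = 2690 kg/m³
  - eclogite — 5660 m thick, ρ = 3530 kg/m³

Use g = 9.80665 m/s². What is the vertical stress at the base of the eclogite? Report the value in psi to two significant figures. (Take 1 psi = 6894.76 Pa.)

49000 psi

loess: 1470 kg/m³ × 9.80665 m/s² × 370 m = 5.334×10^6 Pa = 773.6 psi
unconsolidated sand: 1920 kg/m³ × 9.80665 m/s² × 210 m = 3.954×10^6 Pa = 573.5 psi
marble: 2690 kg/m³ × 9.80665 m/s² × 4930 m = 1.301×10^8 Pa = 18863 psi
eclogite: 3530 kg/m³ × 9.80665 m/s² × 5660 m = 1.959×10^8 Pa = 28418 psi
Total = 773.6 + 573.5 + 18863 + 28418 = 48628 psi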